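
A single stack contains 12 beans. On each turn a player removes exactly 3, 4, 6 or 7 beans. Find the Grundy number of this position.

0

Compute g(0), g(1), … for moves {3, 4, 6, 7}:
k:     0  1  2  3  4  5  6  7  8  9 10 11 12
g(k):  0  0  0  1  1  1  2  2  2  3  0  0  0
So g(12) = 0.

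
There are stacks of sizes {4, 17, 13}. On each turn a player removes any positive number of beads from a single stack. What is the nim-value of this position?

Nim-sum: 4 XOR 17 XOR 13 = 24.

24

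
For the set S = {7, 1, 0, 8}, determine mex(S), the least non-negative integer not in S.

2

The values 0, 1 are all present; 2 is the first non-negative integer missing from the set.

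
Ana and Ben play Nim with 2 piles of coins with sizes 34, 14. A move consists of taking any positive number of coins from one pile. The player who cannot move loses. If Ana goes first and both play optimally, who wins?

Nim-sum: 34 ^ 14 = 44.
The nim-sum is 44 ≠ 0, so this is an N-position: the player to move can win; Ana has a winning move.

Ana wins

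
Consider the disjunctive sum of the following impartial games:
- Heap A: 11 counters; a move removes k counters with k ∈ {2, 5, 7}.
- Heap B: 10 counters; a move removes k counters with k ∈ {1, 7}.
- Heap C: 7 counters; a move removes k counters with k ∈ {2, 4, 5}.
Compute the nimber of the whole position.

3

For heap A, compute g(0), g(1), … with moves {2, 5, 7}:
k:     0  1  2  3  4  5  6  7  8  9 10 11
g(k):  0  0  1  1  0  2  1  3  2  2  0  3
So g(11) = 3.
Build the Grundy sequence for heap B with g(k) = mex{g(k−s) : s ∈ {1, 7}, s ≤ k}:
k:     0  1  2  3  4  5  6  7  8  9 10
g(k):  0  1  0  1  0  1  0  1  0  1  0
So g(10) = 0.
For heap C, compute g(0), g(1), … with moves {2, 4, 5}:
k:     0  1  2  3  4  5  6  7
g(k):  0  0  1  1  2  2  3  0
So g(7) = 0.
By the Sprague-Grundy theorem, the Grundy value of a sum of independent games is the XOR of the component values.
Combined value = 3 XOR 0 XOR 0 = 3.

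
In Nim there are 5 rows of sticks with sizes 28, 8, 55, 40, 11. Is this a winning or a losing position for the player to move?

Losing position

In binary:
  011100  (28)
  001000  (8)
  110111  (55)
  101000  (40)
  001011  (11)
  ------
  000000  (0)
The nim-sum is 0, so this is a P-position: the player to move is in a losing position under optimal play.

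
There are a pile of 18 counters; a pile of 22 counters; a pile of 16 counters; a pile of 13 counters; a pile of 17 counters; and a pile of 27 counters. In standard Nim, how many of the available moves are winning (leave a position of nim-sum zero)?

Compute the nim-sum pairwise:
18 XOR 22 = 4
4 XOR 16 = 20
20 XOR 13 = 25
25 XOR 17 = 8
8 XOR 27 = 19
The overall nim-sum is X = 19. A pile of size p has a winning move iff p XOR X < p (reduce it to p XOR X).
  18: 18 XOR 19 = 1 < 18 — winning move (to 1).
  22: 22 XOR 19 = 5 < 22 — winning move (to 5).
  16: 16 XOR 19 = 3 < 16 — winning move (to 3).
  13: 13 XOR 19 = 30 ≥ 13 — no move.
  17: 17 XOR 19 = 2 < 17 — winning move (to 2).
  27: 27 XOR 19 = 8 < 27 — winning move (to 8).
That gives 5 winning moves.

5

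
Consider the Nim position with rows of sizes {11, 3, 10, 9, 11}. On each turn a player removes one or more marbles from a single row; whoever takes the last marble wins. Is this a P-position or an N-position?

In binary:
  1011  (11)
  0011  (3)
  1010  (10)
  1001  (9)
  1011  (11)
  ----
  0000  (0)
The nim-sum is 0, so this is a P-position: the player to move is in a losing position under optimal play.

P-position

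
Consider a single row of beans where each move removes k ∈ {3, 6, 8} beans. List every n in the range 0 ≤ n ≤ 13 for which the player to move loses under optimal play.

0, 1, 2, 11, 12, 13

Grundy values for subtraction set {3, 6, 8}:
k:     0  1  2  3  4  5  6  7  8  9 10 11 12 13
g(k):  0  0  0  1  1  1  2  2  2  3  3  0  0  0
The P-positions (g = 0) in 0..13 are 0, 1, 2, 11, 12, 13.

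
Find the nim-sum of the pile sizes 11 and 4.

Nim-sum: 11 XOR 4 = 15.

15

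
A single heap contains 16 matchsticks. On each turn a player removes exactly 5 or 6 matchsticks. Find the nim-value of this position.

1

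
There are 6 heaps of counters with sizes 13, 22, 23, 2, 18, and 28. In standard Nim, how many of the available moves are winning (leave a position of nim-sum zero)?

Nim-sum: 13 ^ 22 ^ 23 ^ 2 ^ 18 ^ 28 = 0.
The nim-sum is already 0, so every move leaves a nonzero nim-sum — there are no winning moves.

0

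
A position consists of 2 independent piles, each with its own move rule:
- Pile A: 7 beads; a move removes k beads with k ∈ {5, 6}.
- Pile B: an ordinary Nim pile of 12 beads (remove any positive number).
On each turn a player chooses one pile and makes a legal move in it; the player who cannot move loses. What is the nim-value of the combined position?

Grundy values for pile A (subtraction set {5, 6}):
g(0) = mex{} = 0
g(1) = mex{} = 0
g(2) = mex{} = 0
g(3) = mex{} = 0
g(4) = mex{} = 0
g(5) = mex{0} = 1
g(6) = mex{0} = 1
g(7) = mex{0} = 1
So g(7) = 1.
Pile B is a plain Nim pile of size 12, so its Grundy value is 12.
The value of a disjunctive sum is the nim-sum of the parts.
Combined value = 1 XOR 12 = 13.

13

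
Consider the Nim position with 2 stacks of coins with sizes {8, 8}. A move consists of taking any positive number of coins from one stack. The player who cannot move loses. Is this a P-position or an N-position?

Bitwise XOR of the heap sizes:
  1000  (8)
  1000  (8)
  ----
  0000  (0)
The nim-sum is 0, so this is a P-position: the player to move is in a losing position under optimal play.

P-position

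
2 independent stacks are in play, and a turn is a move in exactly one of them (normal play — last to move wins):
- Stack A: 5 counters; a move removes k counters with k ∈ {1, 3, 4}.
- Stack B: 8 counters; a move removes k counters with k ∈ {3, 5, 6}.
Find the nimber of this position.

1

For stack A, compute g(0), g(1), … with moves {1, 3, 4}:
k:     0  1  2  3  4  5
g(k):  0  1  0  1  2  3
So g(5) = 3.
Build the Grundy sequence for stack B with g(k) = mex{g(k−s) : s ∈ {3, 5, 6}, s ≤ k}:
g(0) = mex{} = 0
g(1) = mex{} = 0
g(2) = mex{} = 0
g(3) = mex{0} = 1
g(4) = mex{0} = 1
g(5) = mex{0} = 1
g(6) = mex{0,1} = 2
g(7) = mex{0,1} = 2
g(8) = mex{0,1} = 2
So g(8) = 2.
The value of a disjunctive sum is the nim-sum of the parts.
Combined value = 3 XOR 2 = 1.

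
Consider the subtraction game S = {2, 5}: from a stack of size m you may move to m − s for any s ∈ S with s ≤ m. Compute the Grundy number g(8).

0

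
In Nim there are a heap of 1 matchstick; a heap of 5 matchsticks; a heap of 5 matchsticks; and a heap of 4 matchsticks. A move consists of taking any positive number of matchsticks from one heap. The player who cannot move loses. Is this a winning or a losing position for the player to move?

Write each in binary and XOR column by column:
  001  (1)
  101  (5)
  101  (5)
  100  (4)
  ---
  101  (5)
The nim-sum is 5 ≠ 0, so this is an N-position: the player to move can win.

Winning position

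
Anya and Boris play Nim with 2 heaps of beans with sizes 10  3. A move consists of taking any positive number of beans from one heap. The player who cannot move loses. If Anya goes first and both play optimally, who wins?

Anya wins

Compute the nim-sum pairwise:
10 ⊕ 3 = 9
The nim-sum is 9 ≠ 0, so this is an N-position: the player to move can win; Anya has a winning move.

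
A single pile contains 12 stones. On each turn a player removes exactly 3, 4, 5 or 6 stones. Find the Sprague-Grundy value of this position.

1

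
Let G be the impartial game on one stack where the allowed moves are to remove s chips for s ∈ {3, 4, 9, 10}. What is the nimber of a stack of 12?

2

Compute g(0), g(1), … for moves {3, 4, 9, 10}:
k:     0  1  2  3  4  5  6  7  8  9 10 11 12
g(k):  0  0  0  1  1  1  2  0  0  3  1  1  2
So g(12) = 2.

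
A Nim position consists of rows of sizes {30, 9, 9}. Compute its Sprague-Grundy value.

30

Nim-sum: 30 XOR 9 XOR 9 = 30.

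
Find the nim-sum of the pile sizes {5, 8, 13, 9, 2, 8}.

3

Write each in binary and XOR column by column:
  0101  (5)
  1000  (8)
  1101  (13)
  1001  (9)
  0010  (2)
  1000  (8)
  ----
  0011  (3)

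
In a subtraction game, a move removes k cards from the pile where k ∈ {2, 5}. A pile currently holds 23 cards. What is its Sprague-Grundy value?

1

Grundy values for subtraction set {2, 5}:
k:     0  1  2  3  4  5  6  7  8  9 10 11 12 13 14 15 16 17 18 19 20 21 22 23
g(k):  0  0  1  1  0  2  1  0  0  1  1  0  2  1  0  0  1  1  0  2  1  0  0  1
So g(23) = 1.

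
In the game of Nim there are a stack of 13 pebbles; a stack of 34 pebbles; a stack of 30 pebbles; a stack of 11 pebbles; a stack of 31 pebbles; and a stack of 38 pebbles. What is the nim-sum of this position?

Nim-sum: 13 ⊕ 34 ⊕ 30 ⊕ 11 ⊕ 31 ⊕ 38 = 3.

3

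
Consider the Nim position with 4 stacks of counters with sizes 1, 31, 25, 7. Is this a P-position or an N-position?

P-position

Compute the nim-sum pairwise:
1 XOR 31 = 30
30 XOR 25 = 7
7 XOR 7 = 0
The nim-sum is 0, so this is a P-position: the player to move is in a losing position under optimal play.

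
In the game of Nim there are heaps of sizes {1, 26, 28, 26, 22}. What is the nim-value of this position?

11

In binary:
  00001  (1)
  11010  (26)
  11100  (28)
  11010  (26)
  10110  (22)
  -----
  01011  (11)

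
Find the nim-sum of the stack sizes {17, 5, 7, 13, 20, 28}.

Nim-sum: 17 ⊕ 5 ⊕ 7 ⊕ 13 ⊕ 20 ⊕ 28 = 22.

22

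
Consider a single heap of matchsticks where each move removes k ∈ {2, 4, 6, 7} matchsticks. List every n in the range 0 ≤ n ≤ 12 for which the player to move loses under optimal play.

0, 1, 9, 10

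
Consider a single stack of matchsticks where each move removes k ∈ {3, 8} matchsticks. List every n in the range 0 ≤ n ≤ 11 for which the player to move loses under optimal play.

0, 1, 2, 6, 7, 11

Grundy values for subtraction set {3, 8}:
g(0) = mex{} = 0
g(1) = mex{} = 0
g(2) = mex{} = 0
g(3) = mex{0} = 1
g(4) = mex{0} = 1
g(5) = mex{0} = 1
g(6) = mex{1} = 0
g(7) = mex{1} = 0
g(8) = mex{0,1} = 2
g(9) = mex{0} = 1
g(10) = mex{0} = 1
g(11) = mex{1,2} = 0
The P-positions (g = 0) in 0..11 are 0, 1, 2, 6, 7, 11.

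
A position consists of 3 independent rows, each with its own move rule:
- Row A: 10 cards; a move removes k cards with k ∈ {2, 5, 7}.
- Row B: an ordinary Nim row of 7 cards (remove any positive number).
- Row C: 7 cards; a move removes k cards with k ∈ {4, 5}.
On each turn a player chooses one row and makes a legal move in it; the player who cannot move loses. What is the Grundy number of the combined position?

Build the Grundy sequence for row A with g(k) = mex{g(k−s) : s ∈ {2, 5, 7}, s ≤ k}:
g(0) = mex{} = 0
g(1) = mex{} = 0
g(2) = mex{0} = 1
g(3) = mex{0} = 1
g(4) = mex{1} = 0
g(5) = mex{0,1} = 2
g(6) = mex{0} = 1
g(7) = mex{0,1,2} = 3
g(8) = mex{0,1} = 2
g(9) = mex{0,1,3} = 2
g(10) = mex{1,2} = 0
So g(10) = 0.
Row B is a plain Nim row of size 7, so its Grundy value is 7.
Grundy values for row C (subtraction set {4, 5}):
g(0) = mex{} = 0
g(1) = mex{} = 0
g(2) = mex{} = 0
g(3) = mex{} = 0
g(4) = mex{0} = 1
g(5) = mex{0} = 1
g(6) = mex{0} = 1
g(7) = mex{0} = 1
So g(7) = 1.
The value of a disjunctive sum is the nim-sum of the parts.
Combined value = 0 ⊕ 7 ⊕ 1 = 6.

6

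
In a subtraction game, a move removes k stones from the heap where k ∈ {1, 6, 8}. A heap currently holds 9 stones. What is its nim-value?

Grundy values for subtraction set {1, 6, 8}:
g(0) = mex{} = 0
g(1) = mex{0} = 1
g(2) = mex{1} = 0
g(3) = mex{0} = 1
g(4) = mex{1} = 0
g(5) = mex{0} = 1
g(6) = mex{0,1} = 2
g(7) = mex{1,2} = 0
g(8) = mex{0} = 1
g(9) = mex{1} = 0
So g(9) = 0.

0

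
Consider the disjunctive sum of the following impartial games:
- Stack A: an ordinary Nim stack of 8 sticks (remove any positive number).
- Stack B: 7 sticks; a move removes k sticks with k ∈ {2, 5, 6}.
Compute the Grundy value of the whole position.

Stack A is a plain Nim stack of size 8, so its Grundy value is 8.
For stack B, compute g(0), g(1), … with moves {2, 5, 6}:
g(0) = mex{} = 0
g(1) = mex{} = 0
g(2) = mex{0} = 1
g(3) = mex{0} = 1
g(4) = mex{1} = 0
g(5) = mex{0,1} = 2
g(6) = mex{0} = 1
g(7) = mex{0,1,2} = 3
So g(7) = 3.
The value of a disjunctive sum is the nim-sum of the parts.
Combined value = 8 XOR 3 = 11.

11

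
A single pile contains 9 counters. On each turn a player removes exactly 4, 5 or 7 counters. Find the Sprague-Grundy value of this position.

2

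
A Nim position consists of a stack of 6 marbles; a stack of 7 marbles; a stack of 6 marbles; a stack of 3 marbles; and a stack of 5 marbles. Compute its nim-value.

Compute the nim-sum pairwise:
6 ^ 7 = 1
1 ^ 6 = 7
7 ^ 3 = 4
4 ^ 5 = 1

1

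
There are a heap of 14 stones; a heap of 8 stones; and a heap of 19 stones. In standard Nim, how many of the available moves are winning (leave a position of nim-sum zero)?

Nim-sum: 14 XOR 8 XOR 19 = 21.
The overall nim-sum is X = 21. A heap of size p has a winning move iff p XOR X < p (reduce it to p XOR X).
  14: 14 XOR 21 = 27 ≥ 14 — no move.
  8: 8 XOR 21 = 29 ≥ 8 — no move.
  19: 19 XOR 21 = 6 < 19 — winning move (to 6).
That gives 1 winning move.

1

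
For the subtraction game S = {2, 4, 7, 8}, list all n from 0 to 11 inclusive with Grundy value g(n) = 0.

0, 1, 6, 11

Grundy values for subtraction set {2, 4, 7, 8}:
g(0) = mex{} = 0
g(1) = mex{} = 0
g(2) = mex{0} = 1
g(3) = mex{0} = 1
g(4) = mex{0,1} = 2
g(5) = mex{0,1} = 2
g(6) = mex{1,2} = 0
g(7) = mex{0,1,2} = 3
g(8) = mex{0,2} = 1
g(9) = mex{0,1,2,3} = 4
g(10) = mex{0,1} = 2
g(11) = mex{1,2,3,4} = 0
The P-positions (g = 0) in 0..11 are 0, 1, 6, 11.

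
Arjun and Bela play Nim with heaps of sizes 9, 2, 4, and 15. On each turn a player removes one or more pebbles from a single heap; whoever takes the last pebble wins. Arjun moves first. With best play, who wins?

In binary:
  1001  (9)
  0010  (2)
  0100  (4)
  1111  (15)
  ----
  0000  (0)
The nim-sum is 0, so this is a P-position: the player to move is in a losing position under optimal play; Arjun is about to move from it and so loses — Bela wins.

Bela wins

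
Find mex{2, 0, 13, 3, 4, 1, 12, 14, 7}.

5

The values 0, 1, 2, 3, 4 are all present; 5 is the first non-negative integer missing from the set.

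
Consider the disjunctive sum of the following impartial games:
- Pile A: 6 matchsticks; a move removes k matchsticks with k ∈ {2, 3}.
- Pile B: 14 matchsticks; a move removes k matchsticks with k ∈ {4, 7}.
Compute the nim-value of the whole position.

0

For pile A, compute g(0), g(1), … with moves {2, 3}:
k:     0  1  2  3  4  5  6
g(k):  0  0  1  1  2  0  0
So g(6) = 0.
Build the Grundy sequence for pile B with g(k) = mex{g(k−s) : s ∈ {4, 7}, s ≤ k}:
g(0) = mex{} = 0
g(1) = mex{} = 0
g(2) = mex{} = 0
g(3) = mex{} = 0
g(4) = mex{0} = 1
g(5) = mex{0} = 1
g(6) = mex{0} = 1
g(7) = mex{0} = 1
g(8) = mex{0,1} = 2
g(9) = mex{0,1} = 2
g(10) = mex{0,1} = 2
g(11) = mex{1} = 0
g(12) = mex{1,2} = 0
g(13) = mex{1,2} = 0
g(14) = mex{1,2} = 0
So g(14) = 0.
The value of a disjunctive sum is the nim-sum of the parts.
Combined value = 0 ⊕ 0 = 0.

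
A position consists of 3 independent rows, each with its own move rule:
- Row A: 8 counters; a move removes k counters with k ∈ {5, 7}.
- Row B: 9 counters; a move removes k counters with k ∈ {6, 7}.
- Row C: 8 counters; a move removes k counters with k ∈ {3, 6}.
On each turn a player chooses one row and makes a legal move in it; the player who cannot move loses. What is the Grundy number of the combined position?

Build the Grundy sequence for row A with g(k) = mex{g(k−s) : s ∈ {5, 7}, s ≤ k}:
g(0) = mex{} = 0
g(1) = mex{} = 0
g(2) = mex{} = 0
g(3) = mex{} = 0
g(4) = mex{} = 0
g(5) = mex{0} = 1
g(6) = mex{0} = 1
g(7) = mex{0} = 1
g(8) = mex{0} = 1
So g(8) = 1.
Build the Grundy sequence for row B with g(k) = mex{g(k−s) : s ∈ {6, 7}, s ≤ k}:
k:     0  1  2  3  4  5  6  7  8  9
g(k):  0  0  0  0  0  0  1  1  1  1
So g(9) = 1.
For row C, compute g(0), g(1), … with moves {3, 6}:
k:     0  1  2  3  4  5  6  7  8
g(k):  0  0  0  1  1  1  2  2  2
So g(8) = 2.
By the Sprague-Grundy theorem, the Grundy value of a sum of independent games is the XOR of the component values.
Combined value = 1 ⊕ 1 ⊕ 2 = 2.

2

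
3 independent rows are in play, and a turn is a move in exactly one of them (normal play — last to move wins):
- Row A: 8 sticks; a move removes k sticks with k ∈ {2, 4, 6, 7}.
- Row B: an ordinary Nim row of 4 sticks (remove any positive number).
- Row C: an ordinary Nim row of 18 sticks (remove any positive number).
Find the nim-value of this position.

18

For row A, compute g(0), g(1), … with moves {2, 4, 6, 7}:
g(0) = mex{} = 0
g(1) = mex{} = 0
g(2) = mex{0} = 1
g(3) = mex{0} = 1
g(4) = mex{0,1} = 2
g(5) = mex{0,1} = 2
g(6) = mex{0,1,2} = 3
g(7) = mex{0,1,2} = 3
g(8) = mex{0,1,2,3} = 4
So g(8) = 4.
Row B is a plain Nim row of size 4, so its Grundy value is 4.
Row C is a plain Nim row of size 18, so its Grundy value is 18.
By the Sprague-Grundy theorem, the Grundy value of a sum of independent games is the XOR of the component values.
Combined value = 4 XOR 4 XOR 18 = 18.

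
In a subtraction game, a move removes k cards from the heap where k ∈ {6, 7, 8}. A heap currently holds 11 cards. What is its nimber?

1

Build the Grundy sequence with g(k) = mex{g(k−s) : s ∈ {6, 7, 8}, s ≤ k}:
k:     0  1  2  3  4  5  6  7  8  9 10 11
g(k):  0  0  0  0  0  0  1  1  1  1  1  1
So g(11) = 1.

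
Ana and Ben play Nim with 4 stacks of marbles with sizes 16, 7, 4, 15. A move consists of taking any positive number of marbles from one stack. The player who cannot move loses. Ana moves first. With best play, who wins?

Ana wins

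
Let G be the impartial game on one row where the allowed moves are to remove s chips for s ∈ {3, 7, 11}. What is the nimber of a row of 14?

Compute g(0), g(1), … for moves {3, 7, 11}:
k:     0  1  2  3  4  5  6  7  8  9 10 11 12 13 14
g(k):  0  0  0  1  1  1  0  2  2  1  0  3  2  1  0
So g(14) = 0.

0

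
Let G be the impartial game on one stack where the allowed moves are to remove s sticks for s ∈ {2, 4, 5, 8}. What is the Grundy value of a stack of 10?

Build the Grundy sequence with g(k) = mex{g(k−s) : s ∈ {2, 4, 5, 8}, s ≤ k}:
k:     0  1  2  3  4  5  6  7  8  9 10
g(k):  0  0  1  1  2  2  3  0  4  1  0
So g(10) = 0.

0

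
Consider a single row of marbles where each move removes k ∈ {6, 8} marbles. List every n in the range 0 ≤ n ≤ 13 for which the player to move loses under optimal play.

0, 1, 2, 3, 4, 5

Compute g(0), g(1), … for moves {6, 8}:
g(0) = mex{} = 0
g(1) = mex{} = 0
g(2) = mex{} = 0
g(3) = mex{} = 0
g(4) = mex{} = 0
g(5) = mex{} = 0
g(6) = mex{0} = 1
g(7) = mex{0} = 1
g(8) = mex{0} = 1
g(9) = mex{0} = 1
g(10) = mex{0} = 1
g(11) = mex{0} = 1
g(12) = mex{0,1} = 2
g(13) = mex{0,1} = 2
The P-positions (g = 0) in 0..13 are 0, 1, 2, 3, 4, 5.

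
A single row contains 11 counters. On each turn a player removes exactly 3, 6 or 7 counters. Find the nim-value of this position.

0

Build the Grundy sequence with g(k) = mex{g(k−s) : s ∈ {3, 6, 7}, s ≤ k}:
k:     0  1  2  3  4  5  6  7  8  9 10 11
g(k):  0  0  0  1  1  1  2  2  2  3  0  0
So g(11) = 0.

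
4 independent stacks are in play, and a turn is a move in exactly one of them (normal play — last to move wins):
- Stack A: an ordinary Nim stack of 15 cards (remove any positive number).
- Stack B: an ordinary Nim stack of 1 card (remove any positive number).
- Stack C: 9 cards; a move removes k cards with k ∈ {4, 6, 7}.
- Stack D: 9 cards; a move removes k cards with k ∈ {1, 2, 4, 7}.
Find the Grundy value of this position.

12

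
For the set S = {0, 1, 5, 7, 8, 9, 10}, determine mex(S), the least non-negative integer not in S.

2

The values 0, 1 are all present; 2 is the first non-negative integer missing from the set.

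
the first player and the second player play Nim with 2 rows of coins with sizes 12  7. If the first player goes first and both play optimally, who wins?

Write each in binary and XOR column by column:
  1100  (12)
  0111  (7)
  ----
  1011  (11)
The nim-sum is 11 ≠ 0, so this is an N-position: the player to move can win; the first player has a winning move.

the first player wins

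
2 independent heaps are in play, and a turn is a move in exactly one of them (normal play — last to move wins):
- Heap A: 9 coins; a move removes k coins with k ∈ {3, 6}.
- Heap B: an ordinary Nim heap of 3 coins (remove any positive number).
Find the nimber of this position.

3

Build the Grundy sequence for heap A with g(k) = mex{g(k−s) : s ∈ {3, 6}, s ≤ k}:
k:     0  1  2  3  4  5  6  7  8  9
g(k):  0  0  0  1  1  1  2  2  2  0
So g(9) = 0.
Heap B is a plain Nim heap of size 3, so its Grundy value is 3.
By the Sprague-Grundy theorem, the Grundy value of a sum of independent games is the XOR of the component values.
Combined value = 0 ⊕ 3 = 3.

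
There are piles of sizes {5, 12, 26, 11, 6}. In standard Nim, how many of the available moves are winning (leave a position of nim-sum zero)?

1

Compute the nim-sum pairwise:
5 XOR 12 = 9
9 XOR 26 = 19
19 XOR 11 = 24
24 XOR 6 = 30
The overall nim-sum is X = 30. A pile of size p has a winning move iff p XOR X < p (reduce it to p XOR X).
  5: 5 XOR 30 = 27 ≥ 5 — no move.
  12: 12 XOR 30 = 18 ≥ 12 — no move.
  26: 26 XOR 30 = 4 < 26 — winning move (to 4).
  11: 11 XOR 30 = 21 ≥ 11 — no move.
  6: 6 XOR 30 = 24 ≥ 6 — no move.
That gives 1 winning move.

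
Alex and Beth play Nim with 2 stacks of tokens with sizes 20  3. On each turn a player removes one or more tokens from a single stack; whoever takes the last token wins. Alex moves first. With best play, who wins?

Compute the nim-sum pairwise:
20 XOR 3 = 23
The nim-sum is 23 ≠ 0, so this is an N-position: the player to move can win; Alex has a winning move.

Alex wins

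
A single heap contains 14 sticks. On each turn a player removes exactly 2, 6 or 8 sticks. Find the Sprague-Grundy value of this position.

0

Compute g(0), g(1), … for moves {2, 6, 8}:
g(0) = mex{} = 0
g(1) = mex{} = 0
g(2) = mex{0} = 1
g(3) = mex{0} = 1
g(4) = mex{1} = 0
g(5) = mex{1} = 0
g(6) = mex{0} = 1
g(7) = mex{0} = 1
g(8) = mex{0,1} = 2
g(9) = mex{0,1} = 2
g(10) = mex{0,1,2} = 3
g(11) = mex{0,1,2} = 3
g(12) = mex{0,1,3} = 2
g(13) = mex{0,1,3} = 2
g(14) = mex{1,2} = 0
So g(14) = 0.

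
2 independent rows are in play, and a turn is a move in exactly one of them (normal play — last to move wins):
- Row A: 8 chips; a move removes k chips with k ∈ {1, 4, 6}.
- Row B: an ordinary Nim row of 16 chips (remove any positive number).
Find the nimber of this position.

Build the Grundy sequence for row A with g(k) = mex{g(k−s) : s ∈ {1, 4, 6}, s ≤ k}:
k:     0  1  2  3  4  5  6  7  8
g(k):  0  1  0  1  2  0  1  0  1
So g(8) = 1.
Row B is a plain Nim row of size 16, so its Grundy value is 16.
By the Sprague-Grundy theorem, the Grundy value of a sum of independent games is the XOR of the component values.
Combined value = 1 ⊕ 16 = 17.

17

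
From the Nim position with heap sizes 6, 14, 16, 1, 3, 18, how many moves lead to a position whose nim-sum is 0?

1

Compute the nim-sum pairwise:
6 ^ 14 = 8
8 ^ 16 = 24
24 ^ 1 = 25
25 ^ 3 = 26
26 ^ 18 = 8
The overall nim-sum is X = 8. A heap of size p has a winning move iff p XOR X < p (reduce it to p XOR X).
  6: 6 XOR 8 = 14 ≥ 6 — no move.
  14: 14 XOR 8 = 6 < 14 — winning move (to 6).
  16: 16 XOR 8 = 24 ≥ 16 — no move.
  1: 1 XOR 8 = 9 ≥ 1 — no move.
  3: 3 XOR 8 = 11 ≥ 3 — no move.
  18: 18 XOR 8 = 26 ≥ 18 — no move.
That gives 1 winning move.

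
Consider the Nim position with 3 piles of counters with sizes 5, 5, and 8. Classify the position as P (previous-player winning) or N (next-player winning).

In binary:
  0101  (5)
  0101  (5)
  1000  (8)
  ----
  1000  (8)
The nim-sum is 8 ≠ 0, so this is an N-position: the player to move can win.

N-position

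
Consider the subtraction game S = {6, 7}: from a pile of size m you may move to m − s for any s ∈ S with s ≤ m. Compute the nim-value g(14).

0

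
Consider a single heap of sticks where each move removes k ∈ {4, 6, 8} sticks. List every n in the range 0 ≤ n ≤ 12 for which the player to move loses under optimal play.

0, 1, 2, 3, 12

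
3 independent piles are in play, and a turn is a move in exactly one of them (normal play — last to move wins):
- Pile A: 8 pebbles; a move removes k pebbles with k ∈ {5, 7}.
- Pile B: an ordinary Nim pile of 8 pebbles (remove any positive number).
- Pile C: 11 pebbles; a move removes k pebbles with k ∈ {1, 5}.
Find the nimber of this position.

For pile A, compute g(0), g(1), … with moves {5, 7}:
g(0) = mex{} = 0
g(1) = mex{} = 0
g(2) = mex{} = 0
g(3) = mex{} = 0
g(4) = mex{} = 0
g(5) = mex{0} = 1
g(6) = mex{0} = 1
g(7) = mex{0} = 1
g(8) = mex{0} = 1
So g(8) = 1.
Pile B is a plain Nim pile of size 8, so its Grundy value is 8.
Grundy values for pile C (subtraction set {1, 5}):
k:     0  1  2  3  4  5  6  7  8  9 10 11
g(k):  0  1  0  1  0  1  0  1  0  1  0  1
So g(11) = 1.
The value of a disjunctive sum is the nim-sum of the parts.
Combined value = 1 XOR 8 XOR 1 = 8.

8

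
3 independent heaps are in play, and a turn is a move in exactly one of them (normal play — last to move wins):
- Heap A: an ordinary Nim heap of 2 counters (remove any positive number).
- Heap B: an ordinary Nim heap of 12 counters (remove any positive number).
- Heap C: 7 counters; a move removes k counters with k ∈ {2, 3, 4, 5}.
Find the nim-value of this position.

Heap A is a plain Nim heap of size 2, so its Grundy value is 2.
Heap B is a plain Nim heap of size 12, so its Grundy value is 12.
Build the Grundy sequence for heap C with g(k) = mex{g(k−s) : s ∈ {2, 3, 4, 5}, s ≤ k}:
g(0) = mex{} = 0
g(1) = mex{} = 0
g(2) = mex{0} = 1
g(3) = mex{0} = 1
g(4) = mex{0,1} = 2
g(5) = mex{0,1} = 2
g(6) = mex{0,1,2} = 3
g(7) = mex{1,2} = 0
So g(7) = 0.
By the Sprague-Grundy theorem, the Grundy value of a sum of independent games is the XOR of the component values.
Combined value = 2 ⊕ 12 ⊕ 0 = 14.

14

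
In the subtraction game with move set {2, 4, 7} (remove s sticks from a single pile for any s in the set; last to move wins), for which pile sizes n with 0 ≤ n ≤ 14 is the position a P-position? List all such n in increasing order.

0, 1, 6, 9, 12

Compute g(0), g(1), … for moves {2, 4, 7}:
k:     0  1  2  3  4  5  6  7  8  9 10 11 12 13 14
g(k):  0  0  1  1  2  2  0  3  1  0  2  1  0  2  1
The P-positions (g = 0) in 0..14 are 0, 1, 6, 9, 12.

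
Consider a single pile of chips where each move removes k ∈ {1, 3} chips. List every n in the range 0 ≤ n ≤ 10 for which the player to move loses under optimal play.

0, 2, 4, 6, 8, 10

Build the Grundy sequence with g(k) = mex{g(k−s) : s ∈ {1, 3}, s ≤ k}:
k:     0  1  2  3  4  5  6  7  8  9 10
g(k):  0  1  0  1  0  1  0  1  0  1  0
The P-positions (g = 0) in 0..10 are 0, 2, 4, 6, 8, 10.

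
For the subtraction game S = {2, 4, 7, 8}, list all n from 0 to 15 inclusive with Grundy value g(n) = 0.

0, 1, 6, 11, 12

Grundy values for subtraction set {2, 4, 7, 8}:
k:     0  1  2  3  4  5  6  7  8  9 10 11 12 13 14 15
g(k):  0  0  1  1  2  2  0  3  1  4  2  0  0  1  1  2
The P-positions (g = 0) in 0..15 are 0, 1, 6, 11, 12.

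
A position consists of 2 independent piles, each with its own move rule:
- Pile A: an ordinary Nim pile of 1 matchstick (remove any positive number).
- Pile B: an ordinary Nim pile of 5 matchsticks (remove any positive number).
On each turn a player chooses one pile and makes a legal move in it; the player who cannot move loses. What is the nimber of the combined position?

4

Pile A is a plain Nim pile of size 1, so its Grundy value is 1.
Pile B is a plain Nim pile of size 5, so its Grundy value is 5.
By the Sprague-Grundy theorem, the Grundy value of a sum of independent games is the XOR of the component values.
Combined value = 1 XOR 5 = 4.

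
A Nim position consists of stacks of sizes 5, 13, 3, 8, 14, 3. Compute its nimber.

Nim-sum: 5 ^ 13 ^ 3 ^ 8 ^ 14 ^ 3 = 14.

14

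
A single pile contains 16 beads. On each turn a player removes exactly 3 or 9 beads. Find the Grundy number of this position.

Build the Grundy sequence with g(k) = mex{g(k−s) : s ∈ {3, 9}, s ≤ k}:
k:     0  1  2  3  4  5  6  7  8  9 10 11 12 13 14 15 16
g(k):  0  0  0  1  1  1  0  0  0  1  1  1  0  0  0  1  1
So g(16) = 1.

1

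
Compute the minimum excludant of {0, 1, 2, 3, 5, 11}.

The values 0, 1, 2, 3 are all present; 4 is the first non-negative integer missing from the set.

4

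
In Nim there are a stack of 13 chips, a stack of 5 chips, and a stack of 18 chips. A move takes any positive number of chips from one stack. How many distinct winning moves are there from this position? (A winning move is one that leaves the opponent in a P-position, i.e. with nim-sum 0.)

Compute the nim-sum pairwise:
13 ^ 5 = 8
8 ^ 18 = 26
The overall nim-sum is X = 26. A stack of size p has a winning move iff p XOR X < p (reduce it to p XOR X).
  13: 13 XOR 26 = 23 ≥ 13 — no move.
  5: 5 XOR 26 = 31 ≥ 5 — no move.
  18: 18 XOR 26 = 8 < 18 — winning move (to 8).
That gives 1 winning move.

1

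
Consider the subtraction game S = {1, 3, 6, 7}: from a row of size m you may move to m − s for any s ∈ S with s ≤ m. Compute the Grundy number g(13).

1

Compute g(0), g(1), … for moves {1, 3, 6, 7}:
g(0) = mex{} = 0
g(1) = mex{0} = 1
g(2) = mex{1} = 0
g(3) = mex{0} = 1
g(4) = mex{1} = 0
g(5) = mex{0} = 1
g(6) = mex{0,1} = 2
g(7) = mex{0,1,2} = 3
g(8) = mex{0,1,3} = 2
g(9) = mex{0,1,2} = 3
g(10) = mex{0,1,3} = 2
g(11) = mex{0,1,2} = 3
g(12) = mex{1,2,3} = 0
g(13) = mex{0,2,3} = 1
So g(13) = 1.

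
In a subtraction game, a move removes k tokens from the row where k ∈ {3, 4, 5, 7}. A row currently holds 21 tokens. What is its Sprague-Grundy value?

0

Build the Grundy sequence with g(k) = mex{g(k−s) : s ∈ {3, 4, 5, 7}, s ≤ k}:
k:     0  1  2  3  4  5  6  7  8  9 10 11 12 13 14 15 16 17 18 19 20 21
g(k):  0  0  0  1  1  1  2  2  2  3  0  0  0  1  1  1  2  2  2  3  0  0
So g(21) = 0.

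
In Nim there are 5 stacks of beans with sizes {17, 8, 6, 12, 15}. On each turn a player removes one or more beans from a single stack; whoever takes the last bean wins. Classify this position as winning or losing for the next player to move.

Winning position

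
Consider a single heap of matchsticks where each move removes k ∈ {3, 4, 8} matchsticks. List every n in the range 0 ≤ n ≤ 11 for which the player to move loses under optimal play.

0, 1, 2, 7

Grundy values for subtraction set {3, 4, 8}:
k:     0  1  2  3  4  5  6  7  8  9 10 11
g(k):  0  0  0  1  1  1  2  0  2  3  1  3
The P-positions (g = 0) in 0..11 are 0, 1, 2, 7.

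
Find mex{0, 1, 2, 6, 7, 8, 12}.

The values 0, 1, 2 are all present; 3 is the first non-negative integer missing from the set.

3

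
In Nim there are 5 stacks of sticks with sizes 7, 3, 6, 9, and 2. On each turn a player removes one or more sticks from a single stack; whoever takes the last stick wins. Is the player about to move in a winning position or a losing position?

Compute the nim-sum pairwise:
7 XOR 3 = 4
4 XOR 6 = 2
2 XOR 9 = 11
11 XOR 2 = 9
The nim-sum is 9 ≠ 0, so this is an N-position: the player to move can win.

Winning position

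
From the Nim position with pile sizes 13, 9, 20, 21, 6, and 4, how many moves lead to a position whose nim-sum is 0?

5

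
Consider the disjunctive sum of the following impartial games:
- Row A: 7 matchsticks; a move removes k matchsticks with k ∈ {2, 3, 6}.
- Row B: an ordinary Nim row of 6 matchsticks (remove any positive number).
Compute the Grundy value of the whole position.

For row A, compute g(0), g(1), … with moves {2, 3, 6}:
k:     0  1  2  3  4  5  6  7
g(k):  0  0  1  1  2  0  3  1
So g(7) = 1.
Row B is a plain Nim row of size 6, so its Grundy value is 6.
By the Sprague-Grundy theorem, the Grundy value of a sum of independent games is the XOR of the component values.
Combined value = 1 XOR 6 = 7.

7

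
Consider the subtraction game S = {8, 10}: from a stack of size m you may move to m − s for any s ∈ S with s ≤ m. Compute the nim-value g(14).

Grundy values for subtraction set {8, 10}:
g(0) = mex{} = 0
g(1) = mex{} = 0
g(2) = mex{} = 0
g(3) = mex{} = 0
g(4) = mex{} = 0
g(5) = mex{} = 0
g(6) = mex{} = 0
g(7) = mex{} = 0
g(8) = mex{0} = 1
g(9) = mex{0} = 1
g(10) = mex{0} = 1
g(11) = mex{0} = 1
g(12) = mex{0} = 1
g(13) = mex{0} = 1
g(14) = mex{0} = 1
So g(14) = 1.

1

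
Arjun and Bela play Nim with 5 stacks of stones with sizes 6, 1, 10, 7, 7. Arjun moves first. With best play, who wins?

Arjun wins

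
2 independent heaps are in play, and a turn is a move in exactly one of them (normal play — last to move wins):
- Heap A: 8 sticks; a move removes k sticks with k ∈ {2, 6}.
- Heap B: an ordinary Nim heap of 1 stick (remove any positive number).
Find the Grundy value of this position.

Grundy values for heap A (subtraction set {2, 6}):
k:     0  1  2  3  4  5  6  7  8
g(k):  0  0  1  1  0  0  1  1  0
So g(8) = 0.
Heap B is a plain Nim heap of size 1, so its Grundy value is 1.
The value of a disjunctive sum is the nim-sum of the parts.
Combined value = 0 XOR 1 = 1.

1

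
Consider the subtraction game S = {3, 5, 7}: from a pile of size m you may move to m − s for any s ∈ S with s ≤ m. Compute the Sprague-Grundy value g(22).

0

Grundy values for subtraction set {3, 5, 7}:
k:     0  1  2  3  4  5  6  7  8  9 10 11 12 13 14 15 16 17 18 19 20 21 22
g(k):  0  0  0  1  1  1  2  2  2  3  0  0  0  1  1  1  2  2  2  3  0  0  0
So g(22) = 0.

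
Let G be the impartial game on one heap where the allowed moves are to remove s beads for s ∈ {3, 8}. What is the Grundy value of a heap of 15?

1

Grundy values for subtraction set {3, 8}:
k:     0  1  2  3  4  5  6  7  8  9 10 11 12 13 14 15
g(k):  0  0  0  1  1  1  0  0  2  1  1  0  0  0  1  1
So g(15) = 1.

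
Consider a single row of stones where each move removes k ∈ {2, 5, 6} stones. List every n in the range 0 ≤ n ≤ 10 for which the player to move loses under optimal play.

0, 1, 4, 8

Build the Grundy sequence with g(k) = mex{g(k−s) : s ∈ {2, 5, 6}, s ≤ k}:
k:     0  1  2  3  4  5  6  7  8  9 10
g(k):  0  0  1  1  0  2  1  3  0  2  1
The P-positions (g = 0) in 0..10 are 0, 1, 4, 8.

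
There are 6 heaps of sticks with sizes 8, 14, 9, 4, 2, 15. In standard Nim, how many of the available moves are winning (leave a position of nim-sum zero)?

3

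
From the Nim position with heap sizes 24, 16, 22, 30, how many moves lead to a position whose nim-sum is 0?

Compute the nim-sum pairwise:
24 ^ 16 = 8
8 ^ 22 = 30
30 ^ 30 = 0
The nim-sum is already 0, so every move leaves a nonzero nim-sum — there are no winning moves.

0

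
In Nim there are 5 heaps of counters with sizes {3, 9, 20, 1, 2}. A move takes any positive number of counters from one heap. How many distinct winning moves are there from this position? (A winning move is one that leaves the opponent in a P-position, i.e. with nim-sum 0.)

Write each in binary and XOR column by column:
  00011  (3)
  01001  (9)
  10100  (20)
  00001  (1)
  00010  (2)
  -----
  11101  (29)
The overall nim-sum is X = 29. A heap of size p has a winning move iff p XOR X < p (reduce it to p XOR X).
  3: 3 XOR 29 = 30 ≥ 3 — no move.
  9: 9 XOR 29 = 20 ≥ 9 — no move.
  20: 20 XOR 29 = 9 < 20 — winning move (to 9).
  1: 1 XOR 29 = 28 ≥ 1 — no move.
  2: 2 XOR 29 = 31 ≥ 2 — no move.
That gives 1 winning move.

1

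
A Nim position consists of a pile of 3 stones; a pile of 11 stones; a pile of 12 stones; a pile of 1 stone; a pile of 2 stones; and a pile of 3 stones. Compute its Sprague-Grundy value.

Nim-sum: 3 ⊕ 11 ⊕ 12 ⊕ 1 ⊕ 2 ⊕ 3 = 4.

4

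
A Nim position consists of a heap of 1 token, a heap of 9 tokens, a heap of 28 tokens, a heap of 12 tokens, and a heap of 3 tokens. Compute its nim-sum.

27

Compute the nim-sum pairwise:
1 XOR 9 = 8
8 XOR 28 = 20
20 XOR 12 = 24
24 XOR 3 = 27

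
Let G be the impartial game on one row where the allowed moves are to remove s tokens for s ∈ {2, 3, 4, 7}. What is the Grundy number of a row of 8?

1

Compute g(0), g(1), … for moves {2, 3, 4, 7}:
g(0) = mex{} = 0
g(1) = mex{} = 0
g(2) = mex{0} = 1
g(3) = mex{0} = 1
g(4) = mex{0,1} = 2
g(5) = mex{0,1} = 2
g(6) = mex{1,2} = 0
g(7) = mex{0,1,2} = 3
g(8) = mex{0,2} = 1
So g(8) = 1.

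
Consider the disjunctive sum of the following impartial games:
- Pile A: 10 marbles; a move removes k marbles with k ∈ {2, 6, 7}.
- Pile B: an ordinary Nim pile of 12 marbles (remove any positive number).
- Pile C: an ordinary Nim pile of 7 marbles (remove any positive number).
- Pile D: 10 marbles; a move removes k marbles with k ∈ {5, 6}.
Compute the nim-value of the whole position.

Grundy values for pile A (subtraction set {2, 6, 7}):
g(0) = mex{} = 0
g(1) = mex{} = 0
g(2) = mex{0} = 1
g(3) = mex{0} = 1
g(4) = mex{1} = 0
g(5) = mex{1} = 0
g(6) = mex{0} = 1
g(7) = mex{0} = 1
g(8) = mex{0,1} = 2
g(9) = mex{1} = 0
g(10) = mex{0,1,2} = 3
So g(10) = 3.
Pile B is a plain Nim pile of size 12, so its Grundy value is 12.
Pile C is a plain Nim pile of size 7, so its Grundy value is 7.
Grundy values for pile D (subtraction set {5, 6}):
g(0) = mex{} = 0
g(1) = mex{} = 0
g(2) = mex{} = 0
g(3) = mex{} = 0
g(4) = mex{} = 0
g(5) = mex{0} = 1
g(6) = mex{0} = 1
g(7) = mex{0} = 1
g(8) = mex{0} = 1
g(9) = mex{0} = 1
g(10) = mex{0,1} = 2
So g(10) = 2.
By the Sprague-Grundy theorem, the Grundy value of a sum of independent games is the XOR of the component values.
Combined value = 3 ⊕ 12 ⊕ 7 ⊕ 2 = 10.

10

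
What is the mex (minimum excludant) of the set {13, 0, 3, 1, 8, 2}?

4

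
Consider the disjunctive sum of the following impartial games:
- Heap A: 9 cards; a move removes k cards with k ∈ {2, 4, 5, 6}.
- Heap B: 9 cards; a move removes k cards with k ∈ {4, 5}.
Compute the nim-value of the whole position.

Build the Grundy sequence for heap A with g(k) = mex{g(k−s) : s ∈ {2, 4, 5, 6}, s ≤ k}:
k:     0  1  2  3  4  5  6  7  8  9
g(k):  0  0  1  1  2  2  3  3  0  0
So g(9) = 0.
Build the Grundy sequence for heap B with g(k) = mex{g(k−s) : s ∈ {4, 5}, s ≤ k}:
g(0) = mex{} = 0
g(1) = mex{} = 0
g(2) = mex{} = 0
g(3) = mex{} = 0
g(4) = mex{0} = 1
g(5) = mex{0} = 1
g(6) = mex{0} = 1
g(7) = mex{0} = 1
g(8) = mex{0,1} = 2
g(9) = mex{1} = 0
So g(9) = 0.
The value of a disjunctive sum is the nim-sum of the parts.
Combined value = 0 XOR 0 = 0.

0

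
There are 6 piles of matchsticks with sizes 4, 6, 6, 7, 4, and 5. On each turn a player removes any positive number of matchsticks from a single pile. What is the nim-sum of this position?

Nim-sum: 4 ⊕ 6 ⊕ 6 ⊕ 7 ⊕ 4 ⊕ 5 = 2.

2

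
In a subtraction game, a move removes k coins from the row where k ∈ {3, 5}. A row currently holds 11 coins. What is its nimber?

1

Compute g(0), g(1), … for moves {3, 5}:
k:     0  1  2  3  4  5  6  7  8  9 10 11
g(k):  0  0  0  1  1  1  2  2  0  0  0  1
So g(11) = 1.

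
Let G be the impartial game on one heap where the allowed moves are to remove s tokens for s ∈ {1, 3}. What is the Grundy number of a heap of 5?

Grundy values for subtraction set {1, 3}:
g(0) = mex{} = 0
g(1) = mex{0} = 1
g(2) = mex{1} = 0
g(3) = mex{0} = 1
g(4) = mex{1} = 0
g(5) = mex{0} = 1
So g(5) = 1.

1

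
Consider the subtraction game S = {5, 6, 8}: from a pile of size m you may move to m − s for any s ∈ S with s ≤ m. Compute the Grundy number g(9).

1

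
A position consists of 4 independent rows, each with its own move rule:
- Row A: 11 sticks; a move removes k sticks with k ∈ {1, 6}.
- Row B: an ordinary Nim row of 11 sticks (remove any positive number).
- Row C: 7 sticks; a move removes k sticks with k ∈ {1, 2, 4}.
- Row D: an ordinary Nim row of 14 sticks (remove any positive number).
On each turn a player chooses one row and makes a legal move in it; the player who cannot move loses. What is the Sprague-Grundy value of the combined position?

Grundy values for row A (subtraction set {1, 6}):
k:     0  1  2  3  4  5  6  7  8  9 10 11
g(k):  0  1  0  1  0  1  2  0  1  0  1  0
So g(11) = 0.
Row B is a plain Nim row of size 11, so its Grundy value is 11.
For row C, compute g(0), g(1), … with moves {1, 2, 4}:
g(0) = mex{} = 0
g(1) = mex{0} = 1
g(2) = mex{0,1} = 2
g(3) = mex{1,2} = 0
g(4) = mex{0,2} = 1
g(5) = mex{0,1} = 2
g(6) = mex{1,2} = 0
g(7) = mex{0,2} = 1
So g(7) = 1.
Row D is a plain Nim row of size 14, so its Grundy value is 14.
By the Sprague-Grundy theorem, the Grundy value of a sum of independent games is the XOR of the component values.
Combined value = 0 XOR 11 XOR 1 XOR 14 = 4.

4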